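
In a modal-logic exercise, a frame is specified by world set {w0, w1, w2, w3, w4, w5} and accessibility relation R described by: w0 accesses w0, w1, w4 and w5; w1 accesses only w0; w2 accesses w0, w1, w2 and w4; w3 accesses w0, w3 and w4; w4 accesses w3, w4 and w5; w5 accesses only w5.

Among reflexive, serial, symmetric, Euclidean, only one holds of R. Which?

Reflexive: no — w1 is not related to itself.
Serial: yes — every world has a successor (e.g. w0 R w0).
Symmetric: no — w0 R w4 but not w4 R w0.
Euclidean: no — w0 R w1 and w0 R w4, but not w1 R w4.
Only serial holds.

serial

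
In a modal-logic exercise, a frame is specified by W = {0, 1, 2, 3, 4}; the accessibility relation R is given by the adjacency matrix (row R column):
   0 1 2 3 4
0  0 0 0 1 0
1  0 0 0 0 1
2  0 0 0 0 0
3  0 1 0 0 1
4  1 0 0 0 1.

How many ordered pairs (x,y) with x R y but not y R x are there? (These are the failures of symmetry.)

5

Enumerating: (0,3), (1,4), (3,1), (3,4), (4,0).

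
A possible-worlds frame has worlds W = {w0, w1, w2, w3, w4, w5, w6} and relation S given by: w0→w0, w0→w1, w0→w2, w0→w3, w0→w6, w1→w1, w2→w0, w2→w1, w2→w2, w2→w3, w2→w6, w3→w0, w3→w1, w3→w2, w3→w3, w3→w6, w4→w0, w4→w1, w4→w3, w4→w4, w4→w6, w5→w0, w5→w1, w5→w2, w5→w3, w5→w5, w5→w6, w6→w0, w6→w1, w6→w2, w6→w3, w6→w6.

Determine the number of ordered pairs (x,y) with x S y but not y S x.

13

Enumerating: (w0,w1), (w2,w1), (w3,w1), (w4,w0), (w4,w1), (w4,w3), (w4,w6), (w5,w0), (w5,w1), (w5,w2), (w5,w3), (w5,w6), (w6,w1).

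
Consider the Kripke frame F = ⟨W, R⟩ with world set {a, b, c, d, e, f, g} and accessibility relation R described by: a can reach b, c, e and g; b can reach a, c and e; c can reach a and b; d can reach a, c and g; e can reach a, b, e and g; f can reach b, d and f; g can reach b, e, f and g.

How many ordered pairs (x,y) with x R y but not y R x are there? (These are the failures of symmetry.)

8

Enumerating: (a,g), (d,a), (d,c), (d,g), (f,b), (f,d), (g,b), (g,f).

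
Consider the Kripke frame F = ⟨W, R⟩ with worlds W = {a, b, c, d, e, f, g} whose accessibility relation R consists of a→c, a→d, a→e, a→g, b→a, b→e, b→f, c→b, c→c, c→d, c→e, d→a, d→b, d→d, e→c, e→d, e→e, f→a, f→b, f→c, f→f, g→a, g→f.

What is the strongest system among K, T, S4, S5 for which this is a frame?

K

Reflexive (axiom T): no — a is not related to itself.
Transitive (axiom 4): no — a R c and c R b, but not a R b.
Euclidean (axiom 5): no — a R c and a R g, but not c R g.
So F validates K; T would additionally require R to be reflexive. The strongest is K.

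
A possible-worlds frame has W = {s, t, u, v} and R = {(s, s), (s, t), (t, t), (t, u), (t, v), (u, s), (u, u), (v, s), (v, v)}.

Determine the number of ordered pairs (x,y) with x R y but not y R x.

Enumerating: (s,t), (t,u), (t,v), (u,s), (v,s).

5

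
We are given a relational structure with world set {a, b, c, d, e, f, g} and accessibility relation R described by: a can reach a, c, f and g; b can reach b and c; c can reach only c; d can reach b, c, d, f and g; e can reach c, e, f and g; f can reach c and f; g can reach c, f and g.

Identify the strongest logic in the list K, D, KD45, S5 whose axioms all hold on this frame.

Serial (axiom D): yes — every world has a successor (e.g. a R a).
Euclidean (axiom 5): no — a R c and a R f, but not c R f.
Transitive (axiom 4): yes — every two-step R-path is closed by a direct edge.
Reflexive (axiom T): yes — every world is R-related to itself.
So F validates K, D; KD45 would additionally require R to be Euclidean. The strongest is D.

D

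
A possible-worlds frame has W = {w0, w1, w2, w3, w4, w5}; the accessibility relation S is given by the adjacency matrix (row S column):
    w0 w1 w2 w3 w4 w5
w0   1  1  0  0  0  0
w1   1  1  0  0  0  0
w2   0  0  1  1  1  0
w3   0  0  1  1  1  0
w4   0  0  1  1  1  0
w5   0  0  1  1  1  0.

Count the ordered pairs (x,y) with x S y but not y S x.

3

Enumerating: (w5,w2), (w5,w3), (w5,w4).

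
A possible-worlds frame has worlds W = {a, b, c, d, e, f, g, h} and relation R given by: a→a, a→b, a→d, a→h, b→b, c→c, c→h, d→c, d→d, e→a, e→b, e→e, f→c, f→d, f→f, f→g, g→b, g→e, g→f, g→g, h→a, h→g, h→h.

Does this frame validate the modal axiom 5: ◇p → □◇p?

The schema 5 characterises exactly the Euclidean frames.
Euclidean: no — a R b and a R d, but not b R d.

No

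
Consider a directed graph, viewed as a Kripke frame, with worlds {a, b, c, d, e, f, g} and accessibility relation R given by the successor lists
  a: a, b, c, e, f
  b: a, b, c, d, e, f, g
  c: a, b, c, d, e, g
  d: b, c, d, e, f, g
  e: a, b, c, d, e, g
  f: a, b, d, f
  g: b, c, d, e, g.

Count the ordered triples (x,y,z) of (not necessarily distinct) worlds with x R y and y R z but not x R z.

30

Enumerating: (a,b,d), (a,b,g), (a,c,d), (a,c,g), (a,e,d), (a,e,g), (a,f,d), (c,a,f), (c,b,f), (c,d,f), (d,b,a), (d,c,a), … and 18 more.
Total: 30.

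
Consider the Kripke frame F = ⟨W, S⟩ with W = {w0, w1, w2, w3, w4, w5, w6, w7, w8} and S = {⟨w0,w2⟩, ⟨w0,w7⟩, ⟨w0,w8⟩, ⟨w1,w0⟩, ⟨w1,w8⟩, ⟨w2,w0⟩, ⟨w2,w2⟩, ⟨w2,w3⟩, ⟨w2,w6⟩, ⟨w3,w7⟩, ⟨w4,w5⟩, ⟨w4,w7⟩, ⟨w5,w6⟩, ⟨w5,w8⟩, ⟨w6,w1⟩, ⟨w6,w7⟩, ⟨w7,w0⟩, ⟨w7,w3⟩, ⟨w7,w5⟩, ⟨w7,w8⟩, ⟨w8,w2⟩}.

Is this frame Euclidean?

No

Euclidean: no — w0 S w2 and w0 S w7, but not w2 S w7.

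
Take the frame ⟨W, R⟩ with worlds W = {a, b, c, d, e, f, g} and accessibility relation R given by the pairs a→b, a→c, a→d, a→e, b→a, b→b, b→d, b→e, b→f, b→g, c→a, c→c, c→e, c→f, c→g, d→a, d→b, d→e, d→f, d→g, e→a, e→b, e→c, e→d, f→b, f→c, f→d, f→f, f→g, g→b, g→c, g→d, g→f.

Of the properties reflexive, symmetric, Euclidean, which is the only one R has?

Reflexive: no — a is not related to itself.
Symmetric: yes — every pair in R has its reverse in R.
Euclidean: no — a R b and a R c, but not b R c.
Only symmetric holds.

symmetric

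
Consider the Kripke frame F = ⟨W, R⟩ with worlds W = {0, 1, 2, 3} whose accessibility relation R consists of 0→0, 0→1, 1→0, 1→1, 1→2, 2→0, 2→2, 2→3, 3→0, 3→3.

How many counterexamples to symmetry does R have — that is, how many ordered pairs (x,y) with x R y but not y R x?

Enumerating: (1,2), (2,0), (2,3), (3,0).

4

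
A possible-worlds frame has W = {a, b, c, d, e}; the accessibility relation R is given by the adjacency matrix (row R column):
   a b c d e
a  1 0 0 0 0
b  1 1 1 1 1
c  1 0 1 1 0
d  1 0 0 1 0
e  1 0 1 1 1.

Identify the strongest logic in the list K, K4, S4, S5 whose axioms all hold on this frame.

Transitive (axiom 4): yes — every two-step R-path is closed by a direct edge.
Reflexive (axiom T): yes — every world is R-related to itself.
Euclidean (axiom 5): no — b R a and b R c, but not a R c.
So F validates K, K4, S4; S5 would additionally require R to be Euclidean. The strongest is S4.

S4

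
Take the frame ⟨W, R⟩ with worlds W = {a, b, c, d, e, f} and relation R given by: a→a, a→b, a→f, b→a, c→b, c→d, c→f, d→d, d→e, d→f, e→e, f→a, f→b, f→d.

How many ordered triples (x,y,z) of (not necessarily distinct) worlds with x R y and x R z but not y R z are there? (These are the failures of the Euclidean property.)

Enumerating: (a,b,b), (a,b,f), (a,f,f), (c,b,b), (c,b,d), (c,b,f), (c,d,b), (c,f,f), (d,e,d), (d,e,f), (d,f,e), (d,f,f), (f,a,d), (f,b,b), (f,b,d), (f,d,a), (f,d,b).

17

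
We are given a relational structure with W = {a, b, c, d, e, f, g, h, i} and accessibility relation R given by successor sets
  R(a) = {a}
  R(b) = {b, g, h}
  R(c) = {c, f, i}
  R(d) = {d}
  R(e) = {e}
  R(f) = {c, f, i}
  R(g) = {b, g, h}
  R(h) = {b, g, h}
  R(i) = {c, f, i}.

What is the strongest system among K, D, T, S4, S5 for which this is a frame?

Serial (axiom D): yes — every world has a successor (e.g. a R a).
Reflexive (axiom T): yes — every world is R-related to itself.
Transitive (axiom 4): yes — every two-step R-path is closed by a direct edge.
Euclidean (axiom 5): yes — any two successors of a common world are R-related.
So F validates K, D, T, S4, S5. The strongest is S5.

S5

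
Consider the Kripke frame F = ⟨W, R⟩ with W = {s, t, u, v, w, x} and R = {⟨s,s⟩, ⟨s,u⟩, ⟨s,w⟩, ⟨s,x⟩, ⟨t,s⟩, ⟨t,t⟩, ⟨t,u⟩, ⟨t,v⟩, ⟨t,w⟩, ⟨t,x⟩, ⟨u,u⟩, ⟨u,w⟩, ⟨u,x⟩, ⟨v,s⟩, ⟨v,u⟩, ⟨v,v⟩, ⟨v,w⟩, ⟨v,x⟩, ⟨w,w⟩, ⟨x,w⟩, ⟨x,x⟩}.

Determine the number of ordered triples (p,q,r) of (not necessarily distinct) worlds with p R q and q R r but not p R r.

R is transitive; there are no such tuples.

0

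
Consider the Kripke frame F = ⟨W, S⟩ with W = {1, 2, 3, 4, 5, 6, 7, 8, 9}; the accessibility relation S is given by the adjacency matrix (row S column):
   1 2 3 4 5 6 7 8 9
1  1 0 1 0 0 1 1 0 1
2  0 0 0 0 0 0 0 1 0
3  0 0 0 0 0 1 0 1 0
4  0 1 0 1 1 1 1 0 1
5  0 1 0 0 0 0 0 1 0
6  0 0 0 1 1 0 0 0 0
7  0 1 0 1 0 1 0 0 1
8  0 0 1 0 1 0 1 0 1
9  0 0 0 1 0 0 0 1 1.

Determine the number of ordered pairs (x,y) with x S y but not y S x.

Enumerating: (1,3), (1,6), (1,7), (1,9), (2,8), (3,6), (4,2), (4,5), (5,2), (6,5), (7,2), (7,6), (7,9), (8,7).

14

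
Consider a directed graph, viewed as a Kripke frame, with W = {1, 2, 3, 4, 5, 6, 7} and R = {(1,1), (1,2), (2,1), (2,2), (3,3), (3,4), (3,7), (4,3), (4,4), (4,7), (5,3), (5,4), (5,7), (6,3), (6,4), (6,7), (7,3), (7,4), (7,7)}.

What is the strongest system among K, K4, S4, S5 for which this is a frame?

Transitive (axiom 4): yes — every two-step R-path is closed by a direct edge.
Reflexive (axiom T): no — 5 is not related to itself.
Euclidean (axiom 5): yes — any two successors of a common world are R-related.
So F validates K, K4; S4 would additionally require R to be reflexive. The strongest is K4.

K4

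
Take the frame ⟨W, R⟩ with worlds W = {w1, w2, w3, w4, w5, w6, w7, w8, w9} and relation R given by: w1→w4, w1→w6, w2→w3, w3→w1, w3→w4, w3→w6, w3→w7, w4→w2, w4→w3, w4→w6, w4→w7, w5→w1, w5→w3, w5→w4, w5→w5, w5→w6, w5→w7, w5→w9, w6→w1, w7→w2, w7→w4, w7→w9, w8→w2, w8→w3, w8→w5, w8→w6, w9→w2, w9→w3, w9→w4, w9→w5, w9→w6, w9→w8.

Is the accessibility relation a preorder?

No

Reflexive: no — w1 is not related to itself.
Transitive: no — w1 R w4 and w4 R w2, but not w1 R w2.
So R is not a preorder.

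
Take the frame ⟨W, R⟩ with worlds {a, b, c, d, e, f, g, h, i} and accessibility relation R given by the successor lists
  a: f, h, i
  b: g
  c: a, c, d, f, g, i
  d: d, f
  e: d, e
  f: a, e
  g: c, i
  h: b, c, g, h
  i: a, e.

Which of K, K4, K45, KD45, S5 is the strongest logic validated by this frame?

K

Transitive (axiom 4): no — a R f and f R e, but not a R e.
Euclidean (axiom 5): no — a R f and a R h, but not f R h.
Serial (axiom D): yes — every world has a successor (e.g. a R f).
Reflexive (axiom T): no — a is not related to itself.
So F validates K; K4 would additionally require R to be transitive. The strongest is K.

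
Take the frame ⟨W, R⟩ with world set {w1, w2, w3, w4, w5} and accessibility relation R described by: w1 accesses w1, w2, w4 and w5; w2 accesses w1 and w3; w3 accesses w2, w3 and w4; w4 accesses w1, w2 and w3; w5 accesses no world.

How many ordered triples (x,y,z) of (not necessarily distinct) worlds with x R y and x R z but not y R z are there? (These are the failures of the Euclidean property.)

17

Enumerating: (w1,w2,w2), (w1,w2,w4), (w1,w2,w5), (w1,w4,w4), (w1,w4,w5), (w1,w5,w1), (w1,w5,w2), (w1,w5,w4), (w1,w5,w5), (w2,w1,w3), (w2,w3,w1), (w3,w2,w2), (w3,w2,w4), (w3,w4,w4), (w4,w1,w3), (w4,w2,w2), (w4,w3,w1).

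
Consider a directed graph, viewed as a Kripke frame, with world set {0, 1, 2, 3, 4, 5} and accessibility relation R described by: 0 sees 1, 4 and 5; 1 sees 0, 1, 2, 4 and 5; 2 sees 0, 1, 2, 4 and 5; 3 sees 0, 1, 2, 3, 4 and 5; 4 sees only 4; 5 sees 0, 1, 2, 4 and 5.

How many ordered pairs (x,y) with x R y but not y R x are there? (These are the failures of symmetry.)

10

Enumerating: (0,4), (1,4), (2,0), (2,4), (3,0), (3,1), (3,2), (3,4), (3,5), (5,4).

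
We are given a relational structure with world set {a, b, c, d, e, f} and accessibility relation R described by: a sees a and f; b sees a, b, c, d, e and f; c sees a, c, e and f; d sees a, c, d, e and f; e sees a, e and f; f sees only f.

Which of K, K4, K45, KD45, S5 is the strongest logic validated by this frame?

K4

Transitive (axiom 4): yes — every two-step R-path is closed by a direct edge.
Euclidean (axiom 5): no — b R a and b R c, but not a R c.
Serial (axiom D): yes — every world has a successor (e.g. a R a).
Reflexive (axiom T): yes — every world is R-related to itself.
So F validates K, K4; K45 would additionally require R to be Euclidean. The strongest is K4.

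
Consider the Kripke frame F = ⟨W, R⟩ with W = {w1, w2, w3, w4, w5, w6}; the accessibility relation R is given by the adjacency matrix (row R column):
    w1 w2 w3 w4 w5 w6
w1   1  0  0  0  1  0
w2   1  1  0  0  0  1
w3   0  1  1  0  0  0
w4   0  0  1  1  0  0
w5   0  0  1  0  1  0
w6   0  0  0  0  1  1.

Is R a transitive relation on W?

Transitive: no — w1 R w5 and w5 R w3, but not w1 R w3.

No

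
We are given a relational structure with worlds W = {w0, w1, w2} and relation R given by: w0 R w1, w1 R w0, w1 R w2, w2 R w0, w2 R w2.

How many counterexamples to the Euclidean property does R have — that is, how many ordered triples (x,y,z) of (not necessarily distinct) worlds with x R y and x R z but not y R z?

5

Enumerating: (w0,w1,w1), (w1,w0,w0), (w1,w0,w2), (w2,w0,w0), (w2,w0,w2).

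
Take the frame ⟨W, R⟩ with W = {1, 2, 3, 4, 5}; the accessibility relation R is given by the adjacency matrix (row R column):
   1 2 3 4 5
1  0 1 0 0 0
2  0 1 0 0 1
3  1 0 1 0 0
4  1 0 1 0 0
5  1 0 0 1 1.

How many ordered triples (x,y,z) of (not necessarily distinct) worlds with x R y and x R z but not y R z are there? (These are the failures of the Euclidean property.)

Enumerating: (2,5,2), (3,1,1), (3,1,3), (4,1,1), (4,1,3), (5,1,1), (5,1,4), (5,1,5), (5,4,4), (5,4,5).

10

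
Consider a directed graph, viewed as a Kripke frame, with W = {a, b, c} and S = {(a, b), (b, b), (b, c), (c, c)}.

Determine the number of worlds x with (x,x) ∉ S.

1

Enumerating: a.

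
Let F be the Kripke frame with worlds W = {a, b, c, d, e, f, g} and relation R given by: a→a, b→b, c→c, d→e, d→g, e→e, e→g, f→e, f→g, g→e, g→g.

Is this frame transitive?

Transitive: yes — every two-step R-path is closed by a direct edge.

Yes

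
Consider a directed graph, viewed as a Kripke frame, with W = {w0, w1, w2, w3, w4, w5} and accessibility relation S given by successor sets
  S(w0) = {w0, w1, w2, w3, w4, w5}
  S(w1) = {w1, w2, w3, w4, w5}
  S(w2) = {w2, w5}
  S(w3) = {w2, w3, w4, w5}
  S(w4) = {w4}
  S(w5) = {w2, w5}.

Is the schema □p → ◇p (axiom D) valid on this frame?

Yes

Axiom D corresponds to the accessibility relation being serial.
Serial: yes — every world has a successor (e.g. w0 S w0).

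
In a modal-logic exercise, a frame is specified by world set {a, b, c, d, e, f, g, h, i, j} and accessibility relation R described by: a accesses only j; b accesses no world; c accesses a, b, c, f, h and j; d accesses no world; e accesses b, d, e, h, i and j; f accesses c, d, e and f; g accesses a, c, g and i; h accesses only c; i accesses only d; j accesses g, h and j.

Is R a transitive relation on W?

Transitive: no — a R j and j R g, but not a R g.

No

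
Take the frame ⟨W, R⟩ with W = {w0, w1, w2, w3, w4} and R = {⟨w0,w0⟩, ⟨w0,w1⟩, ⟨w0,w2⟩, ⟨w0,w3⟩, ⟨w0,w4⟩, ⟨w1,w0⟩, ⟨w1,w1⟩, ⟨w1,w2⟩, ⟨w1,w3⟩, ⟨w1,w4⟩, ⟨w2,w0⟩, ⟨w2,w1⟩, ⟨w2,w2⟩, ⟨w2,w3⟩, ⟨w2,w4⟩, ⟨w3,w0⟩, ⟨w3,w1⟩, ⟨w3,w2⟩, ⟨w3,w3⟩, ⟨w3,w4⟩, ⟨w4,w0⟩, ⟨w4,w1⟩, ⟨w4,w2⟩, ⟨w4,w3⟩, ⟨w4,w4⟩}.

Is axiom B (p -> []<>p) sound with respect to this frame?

Yes

Axiom B corresponds to the accessibility relation being symmetric.
Symmetric: yes — every pair in R has its reverse in R.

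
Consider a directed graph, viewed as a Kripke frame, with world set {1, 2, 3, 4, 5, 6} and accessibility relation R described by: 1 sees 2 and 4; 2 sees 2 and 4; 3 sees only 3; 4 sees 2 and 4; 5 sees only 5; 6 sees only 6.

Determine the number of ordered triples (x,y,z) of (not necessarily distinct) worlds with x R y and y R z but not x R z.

R is transitive; there are no such tuples.

0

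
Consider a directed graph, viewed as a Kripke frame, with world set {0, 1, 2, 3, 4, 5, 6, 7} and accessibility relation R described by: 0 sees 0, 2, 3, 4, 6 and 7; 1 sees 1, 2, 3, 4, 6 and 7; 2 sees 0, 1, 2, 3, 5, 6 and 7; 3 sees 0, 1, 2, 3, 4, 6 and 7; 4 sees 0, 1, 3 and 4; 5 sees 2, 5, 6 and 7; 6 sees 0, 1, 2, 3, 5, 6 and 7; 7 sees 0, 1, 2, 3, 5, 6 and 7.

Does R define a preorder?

Reflexive: yes — every world is R-related to itself.
Transitive: no — 0 R 2 and 2 R 1, but not 0 R 1.
So R is not a preorder.

No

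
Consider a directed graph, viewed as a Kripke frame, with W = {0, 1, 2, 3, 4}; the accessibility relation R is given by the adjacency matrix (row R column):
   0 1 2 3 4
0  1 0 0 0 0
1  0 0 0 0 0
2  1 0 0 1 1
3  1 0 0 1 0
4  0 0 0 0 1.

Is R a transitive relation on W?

Transitive: yes — every two-step R-path is closed by a direct edge.

Yes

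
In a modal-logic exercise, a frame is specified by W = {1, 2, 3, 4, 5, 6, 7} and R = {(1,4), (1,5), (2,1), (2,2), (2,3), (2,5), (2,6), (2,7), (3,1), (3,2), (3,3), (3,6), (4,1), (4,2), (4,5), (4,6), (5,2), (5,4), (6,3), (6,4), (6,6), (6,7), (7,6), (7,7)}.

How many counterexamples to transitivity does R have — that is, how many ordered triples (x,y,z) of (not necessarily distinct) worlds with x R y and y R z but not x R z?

Enumerating: (1,4,1), (1,4,2), (1,4,6), (1,5,2), (2,1,4), (2,5,4), (2,6,4), (3,1,4), (3,1,5), (3,2,5), (3,2,7), (3,6,4), … and 23 more.
Total: 35.

35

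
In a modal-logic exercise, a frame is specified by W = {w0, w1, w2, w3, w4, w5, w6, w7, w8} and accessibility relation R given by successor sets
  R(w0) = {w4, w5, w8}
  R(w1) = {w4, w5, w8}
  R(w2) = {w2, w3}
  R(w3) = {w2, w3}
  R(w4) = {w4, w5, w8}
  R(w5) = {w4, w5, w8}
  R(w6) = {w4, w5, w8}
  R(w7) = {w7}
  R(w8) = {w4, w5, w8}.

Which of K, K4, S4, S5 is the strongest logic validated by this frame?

K4

Transitive (axiom 4): yes — every two-step R-path is closed by a direct edge.
Reflexive (axiom T): no — w0 is not related to itself.
Euclidean (axiom 5): yes — any two successors of a common world are R-related.
So F validates K, K4; S4 would additionally require R to be reflexive. The strongest is K4.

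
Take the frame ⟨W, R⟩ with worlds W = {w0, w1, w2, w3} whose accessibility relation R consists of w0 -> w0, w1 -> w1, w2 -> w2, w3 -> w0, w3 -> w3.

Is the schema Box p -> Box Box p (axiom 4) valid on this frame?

The schema 4 characterises exactly the transitive frames.
Transitive: yes — every two-step R-path is closed by a direct edge.

Yes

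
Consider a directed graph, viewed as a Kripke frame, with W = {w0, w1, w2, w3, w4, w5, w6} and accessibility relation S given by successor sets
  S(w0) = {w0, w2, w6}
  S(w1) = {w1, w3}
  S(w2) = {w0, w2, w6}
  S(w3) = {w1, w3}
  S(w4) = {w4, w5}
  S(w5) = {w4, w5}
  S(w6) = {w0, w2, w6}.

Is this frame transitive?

Yes

Transitive: yes — every two-step S-path is closed by a direct edge.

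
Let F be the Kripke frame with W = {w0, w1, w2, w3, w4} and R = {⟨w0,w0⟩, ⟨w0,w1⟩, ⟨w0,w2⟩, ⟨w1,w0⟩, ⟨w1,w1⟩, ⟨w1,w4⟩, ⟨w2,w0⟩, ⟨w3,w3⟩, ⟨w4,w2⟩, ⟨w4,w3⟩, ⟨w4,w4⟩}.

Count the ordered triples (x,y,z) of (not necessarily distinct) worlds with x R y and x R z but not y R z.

11

Enumerating: (w0,w1,w2), (w0,w2,w1), (w0,w2,w2), (w1,w0,w4), (w1,w4,w0), (w1,w4,w1), (w4,w2,w2), (w4,w2,w3), (w4,w2,w4), (w4,w3,w2), (w4,w3,w4).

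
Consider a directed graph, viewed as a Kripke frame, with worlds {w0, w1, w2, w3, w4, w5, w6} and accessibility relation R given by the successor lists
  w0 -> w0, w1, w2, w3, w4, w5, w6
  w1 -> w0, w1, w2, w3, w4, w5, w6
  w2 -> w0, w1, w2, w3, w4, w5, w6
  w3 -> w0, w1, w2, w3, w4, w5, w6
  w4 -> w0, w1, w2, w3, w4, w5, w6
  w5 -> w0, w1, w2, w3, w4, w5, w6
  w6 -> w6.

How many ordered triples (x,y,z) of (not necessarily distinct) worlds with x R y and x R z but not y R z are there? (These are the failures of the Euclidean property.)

36

Enumerating: (w0,w6,w0), (w0,w6,w1), (w0,w6,w2), (w0,w6,w3), (w0,w6,w4), (w0,w6,w5), (w1,w6,w0), (w1,w6,w1), (w1,w6,w2), (w1,w6,w3), (w1,w6,w4), (w1,w6,w5), … and 24 more.
Total: 36.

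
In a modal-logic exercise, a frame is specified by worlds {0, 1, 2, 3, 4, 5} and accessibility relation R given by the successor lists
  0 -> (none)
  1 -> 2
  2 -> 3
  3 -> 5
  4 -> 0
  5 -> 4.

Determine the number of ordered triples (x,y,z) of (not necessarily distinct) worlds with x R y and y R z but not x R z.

Enumerating: (1,2,3), (2,3,5), (3,5,4), (5,4,0).

4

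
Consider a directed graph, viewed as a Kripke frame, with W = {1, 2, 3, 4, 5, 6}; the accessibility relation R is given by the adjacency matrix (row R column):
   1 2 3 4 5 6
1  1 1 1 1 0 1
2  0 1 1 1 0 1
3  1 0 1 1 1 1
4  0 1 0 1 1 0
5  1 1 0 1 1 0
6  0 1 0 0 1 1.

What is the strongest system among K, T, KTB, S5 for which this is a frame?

T

Reflexive (axiom T): yes — every world is R-related to itself.
Symmetric (axiom B): no — 1 R 2 but not 2 R 1.
Euclidean (axiom 5): no — 1 R 3 and 1 R 2, but not 3 R 2.
So F validates K, T; KTB would additionally require R to be symmetric. The strongest is T.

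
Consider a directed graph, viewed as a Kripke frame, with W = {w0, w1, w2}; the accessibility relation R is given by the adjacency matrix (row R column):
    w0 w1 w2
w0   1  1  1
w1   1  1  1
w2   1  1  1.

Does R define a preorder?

Reflexive: yes — every world is R-related to itself.
Transitive: yes — every two-step R-path is closed by a direct edge.
So R is a preorder.

Yes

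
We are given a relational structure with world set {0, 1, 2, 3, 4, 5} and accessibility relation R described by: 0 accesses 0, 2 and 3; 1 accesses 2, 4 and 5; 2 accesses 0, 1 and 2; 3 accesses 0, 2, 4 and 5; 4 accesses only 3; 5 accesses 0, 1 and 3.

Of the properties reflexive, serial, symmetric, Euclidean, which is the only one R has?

Reflexive: no — 1 is not related to itself.
Serial: yes — every world has a successor (e.g. 0 R 0).
Symmetric: no — 1 R 4 but not 4 R 1.
Euclidean: no — 0 R 2 and 0 R 3, but not 2 R 3.
Only serial holds.

serial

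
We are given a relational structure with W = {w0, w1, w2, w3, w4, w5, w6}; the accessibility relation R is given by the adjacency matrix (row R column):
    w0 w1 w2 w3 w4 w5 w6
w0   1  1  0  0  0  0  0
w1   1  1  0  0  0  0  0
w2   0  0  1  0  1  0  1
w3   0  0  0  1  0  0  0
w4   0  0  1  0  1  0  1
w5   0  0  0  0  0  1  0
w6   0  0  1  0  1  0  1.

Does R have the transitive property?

Transitive: yes — every two-step R-path is closed by a direct edge.

Yes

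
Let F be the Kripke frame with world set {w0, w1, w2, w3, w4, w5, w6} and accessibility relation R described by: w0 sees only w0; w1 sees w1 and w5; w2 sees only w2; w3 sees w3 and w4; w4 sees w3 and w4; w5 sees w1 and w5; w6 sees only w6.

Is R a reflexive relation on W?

Yes

Reflexive: yes — every world is R-related to itself.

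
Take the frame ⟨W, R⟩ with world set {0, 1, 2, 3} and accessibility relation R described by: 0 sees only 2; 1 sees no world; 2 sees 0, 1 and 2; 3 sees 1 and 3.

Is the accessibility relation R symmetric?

No

Symmetric: no — 2 R 1 but not 1 R 2.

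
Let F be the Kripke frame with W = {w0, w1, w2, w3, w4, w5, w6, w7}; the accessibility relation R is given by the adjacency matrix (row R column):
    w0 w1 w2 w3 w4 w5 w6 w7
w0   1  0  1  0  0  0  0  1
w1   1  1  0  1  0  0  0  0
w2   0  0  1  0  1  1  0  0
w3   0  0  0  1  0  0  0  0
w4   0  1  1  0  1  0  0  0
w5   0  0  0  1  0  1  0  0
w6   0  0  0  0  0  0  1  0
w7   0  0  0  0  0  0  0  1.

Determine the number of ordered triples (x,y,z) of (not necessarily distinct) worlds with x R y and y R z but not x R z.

9

Enumerating: (w0,w2,w4), (w0,w2,w5), (w1,w0,w2), (w1,w0,w7), (w2,w4,w1), (w2,w5,w3), (w4,w1,w0), (w4,w1,w3), (w4,w2,w5).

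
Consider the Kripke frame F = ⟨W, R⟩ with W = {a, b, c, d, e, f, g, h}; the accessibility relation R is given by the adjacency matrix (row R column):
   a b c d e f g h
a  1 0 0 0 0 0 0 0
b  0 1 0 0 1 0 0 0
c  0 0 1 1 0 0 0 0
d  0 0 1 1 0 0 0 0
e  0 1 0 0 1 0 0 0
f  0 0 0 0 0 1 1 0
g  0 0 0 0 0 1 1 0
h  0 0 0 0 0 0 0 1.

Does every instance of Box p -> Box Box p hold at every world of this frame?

Yes

The schema 4 characterises exactly the transitive frames.
Transitive: yes — every two-step R-path is closed by a direct edge.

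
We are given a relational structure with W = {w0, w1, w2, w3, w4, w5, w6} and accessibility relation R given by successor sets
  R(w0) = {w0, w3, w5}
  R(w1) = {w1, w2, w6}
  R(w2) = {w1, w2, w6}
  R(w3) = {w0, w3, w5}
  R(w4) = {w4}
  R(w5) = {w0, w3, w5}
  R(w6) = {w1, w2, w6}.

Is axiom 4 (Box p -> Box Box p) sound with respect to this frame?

By correspondence theory, 4 is valid on a frame iff R is transitive.
Transitive: yes — every two-step R-path is closed by a direct edge.

Yes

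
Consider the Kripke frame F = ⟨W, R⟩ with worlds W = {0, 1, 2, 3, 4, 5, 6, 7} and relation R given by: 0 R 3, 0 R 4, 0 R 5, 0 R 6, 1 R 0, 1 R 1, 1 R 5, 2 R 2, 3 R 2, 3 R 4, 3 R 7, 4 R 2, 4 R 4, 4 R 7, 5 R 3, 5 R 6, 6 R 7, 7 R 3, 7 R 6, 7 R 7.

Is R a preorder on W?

No

Reflexive: no — 0 is not related to itself.
Transitive: no — 0 R 3 and 3 R 2, but not 0 R 2.
So R is not a preorder.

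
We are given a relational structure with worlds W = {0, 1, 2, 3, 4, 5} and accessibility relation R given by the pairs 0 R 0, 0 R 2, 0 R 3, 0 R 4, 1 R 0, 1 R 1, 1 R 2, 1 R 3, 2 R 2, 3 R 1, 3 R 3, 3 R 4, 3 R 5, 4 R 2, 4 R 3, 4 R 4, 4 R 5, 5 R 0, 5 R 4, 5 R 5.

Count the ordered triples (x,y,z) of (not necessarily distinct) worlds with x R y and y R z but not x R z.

Enumerating: (0,3,1), (0,3,5), (0,4,5), (1,0,4), (1,3,4), (1,3,5), (3,1,0), (3,1,2), (3,4,2), (3,5,0), (4,3,1), (4,5,0), (5,0,2), (5,0,3), (5,4,2), (5,4,3).

16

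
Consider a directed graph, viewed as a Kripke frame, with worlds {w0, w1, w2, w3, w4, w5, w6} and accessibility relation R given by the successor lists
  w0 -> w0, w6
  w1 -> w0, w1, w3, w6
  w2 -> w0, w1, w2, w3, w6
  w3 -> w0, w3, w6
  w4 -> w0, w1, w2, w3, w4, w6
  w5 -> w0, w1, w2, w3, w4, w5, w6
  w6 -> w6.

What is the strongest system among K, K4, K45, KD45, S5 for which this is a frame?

K4

Transitive (axiom 4): yes — every two-step R-path is closed by a direct edge.
Euclidean (axiom 5): no — w1 R w0 and w1 R w3, but not w0 R w3.
Serial (axiom D): yes — every world has a successor (e.g. w0 R w0).
Reflexive (axiom T): yes — every world is R-related to itself.
So F validates K, K4; K45 would additionally require R to be Euclidean. The strongest is K4.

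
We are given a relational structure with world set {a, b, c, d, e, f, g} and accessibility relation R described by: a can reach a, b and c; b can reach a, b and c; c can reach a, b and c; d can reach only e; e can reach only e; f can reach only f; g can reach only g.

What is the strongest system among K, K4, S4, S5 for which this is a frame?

Transitive (axiom 4): yes — every two-step R-path is closed by a direct edge.
Reflexive (axiom T): no — d is not related to itself.
Euclidean (axiom 5): yes — any two successors of a common world are R-related.
So F validates K, K4; S4 would additionally require R to be reflexive. The strongest is K4.

K4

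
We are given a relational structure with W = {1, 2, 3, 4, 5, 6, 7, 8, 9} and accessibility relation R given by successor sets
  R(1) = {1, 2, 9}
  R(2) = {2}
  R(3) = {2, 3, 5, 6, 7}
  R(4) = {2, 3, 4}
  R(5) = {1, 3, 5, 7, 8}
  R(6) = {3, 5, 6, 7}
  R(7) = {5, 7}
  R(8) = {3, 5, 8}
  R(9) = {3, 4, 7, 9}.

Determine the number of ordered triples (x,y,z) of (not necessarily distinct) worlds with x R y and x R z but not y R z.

39

Enumerating: (1,2,1), (1,2,9), (1,9,1), (1,9,2), (3,2,3), (3,2,5), (3,2,6), (3,2,7), (3,5,2), (3,5,6), (3,6,2), (3,7,2), … and 27 more.
Total: 39.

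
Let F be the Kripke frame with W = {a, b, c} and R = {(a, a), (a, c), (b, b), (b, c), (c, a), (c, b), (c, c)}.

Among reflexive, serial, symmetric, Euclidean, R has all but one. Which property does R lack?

Euclidean

Reflexive: yes — every world is R-related to itself.
Serial: yes — every world has a successor (e.g. a R a).
Symmetric: yes — every pair in R has its reverse in R.
Euclidean: no — c R a and c R b, but not a R b.
Only Euclidean fails.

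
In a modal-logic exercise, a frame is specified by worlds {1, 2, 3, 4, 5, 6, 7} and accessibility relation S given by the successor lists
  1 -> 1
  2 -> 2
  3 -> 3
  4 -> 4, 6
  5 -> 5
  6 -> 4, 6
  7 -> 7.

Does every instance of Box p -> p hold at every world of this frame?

Yes

The schema T characterises exactly the reflexive frames.
Reflexive: yes — every world is S-related to itself.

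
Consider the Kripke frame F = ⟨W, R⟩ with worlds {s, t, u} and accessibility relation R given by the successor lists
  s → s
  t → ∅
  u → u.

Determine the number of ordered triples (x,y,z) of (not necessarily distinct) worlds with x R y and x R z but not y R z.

R is Euclidean; there are no such tuples.

0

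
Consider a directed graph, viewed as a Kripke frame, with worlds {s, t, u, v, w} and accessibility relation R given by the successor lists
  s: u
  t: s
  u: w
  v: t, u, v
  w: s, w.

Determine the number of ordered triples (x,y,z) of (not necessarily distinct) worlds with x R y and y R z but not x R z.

Enumerating: (s,u,w), (t,s,u), (u,w,s), (v,t,s), (v,u,w), (w,s,u).

6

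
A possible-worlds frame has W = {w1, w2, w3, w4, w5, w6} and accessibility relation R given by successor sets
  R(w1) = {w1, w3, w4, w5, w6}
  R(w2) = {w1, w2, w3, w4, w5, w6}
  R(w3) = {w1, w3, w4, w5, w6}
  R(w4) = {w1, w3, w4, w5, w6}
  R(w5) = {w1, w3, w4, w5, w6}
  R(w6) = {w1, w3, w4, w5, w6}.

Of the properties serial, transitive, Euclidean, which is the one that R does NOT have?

Euclidean

Serial: yes — every world has a successor (e.g. w1 R w1).
Transitive: yes — every two-step R-path is closed by a direct edge.
Euclidean: no — w2 R w1 and w2 R w2, but not w1 R w2.
Only Euclidean fails.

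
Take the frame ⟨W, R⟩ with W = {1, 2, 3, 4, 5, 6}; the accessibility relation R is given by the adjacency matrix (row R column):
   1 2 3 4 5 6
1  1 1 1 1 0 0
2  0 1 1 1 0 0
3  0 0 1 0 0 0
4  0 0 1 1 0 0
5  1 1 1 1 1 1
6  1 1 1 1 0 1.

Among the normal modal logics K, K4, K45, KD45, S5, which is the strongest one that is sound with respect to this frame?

K4

Transitive (axiom 4): yes — every two-step R-path is closed by a direct edge.
Euclidean (axiom 5): no — 1 R 3 and 1 R 2, but not 3 R 2.
Serial (axiom D): yes — every world has a successor (e.g. 1 R 1).
Reflexive (axiom T): yes — every world is R-related to itself.
So F validates K, K4; K45 would additionally require R to be Euclidean. The strongest is K4.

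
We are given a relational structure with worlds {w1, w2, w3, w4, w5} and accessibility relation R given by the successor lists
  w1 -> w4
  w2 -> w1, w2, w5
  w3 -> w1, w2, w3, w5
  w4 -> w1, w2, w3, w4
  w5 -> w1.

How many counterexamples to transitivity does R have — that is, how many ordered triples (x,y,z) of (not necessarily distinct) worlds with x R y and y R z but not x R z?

Enumerating: (w1,w4,w1), (w1,w4,w2), (w1,w4,w3), (w2,w1,w4), (w3,w1,w4), (w4,w2,w5), (w4,w3,w5), (w5,w1,w4).

8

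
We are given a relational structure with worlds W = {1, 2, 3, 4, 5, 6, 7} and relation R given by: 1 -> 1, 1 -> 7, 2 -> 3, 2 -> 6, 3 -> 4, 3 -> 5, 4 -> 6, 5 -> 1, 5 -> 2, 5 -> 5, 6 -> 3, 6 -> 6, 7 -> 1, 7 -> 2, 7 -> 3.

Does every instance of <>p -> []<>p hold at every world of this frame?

No

Axiom 5 corresponds to the accessibility relation being Euclidean.
Euclidean: no — 2 R 3 and 2 R 6, but not 3 R 6.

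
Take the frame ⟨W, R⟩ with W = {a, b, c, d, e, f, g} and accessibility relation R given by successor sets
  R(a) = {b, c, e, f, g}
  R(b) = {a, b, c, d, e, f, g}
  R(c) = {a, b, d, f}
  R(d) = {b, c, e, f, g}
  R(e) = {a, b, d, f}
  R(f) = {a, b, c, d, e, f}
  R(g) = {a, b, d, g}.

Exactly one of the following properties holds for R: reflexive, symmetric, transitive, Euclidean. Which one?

symmetric

Reflexive: no — a is not related to itself.
Symmetric: yes — every pair in R has its reverse in R.
Transitive: no — a R b and b R d, but not a R d.
Euclidean: no — a R c and a R e, but not c R e.
Only symmetric holds.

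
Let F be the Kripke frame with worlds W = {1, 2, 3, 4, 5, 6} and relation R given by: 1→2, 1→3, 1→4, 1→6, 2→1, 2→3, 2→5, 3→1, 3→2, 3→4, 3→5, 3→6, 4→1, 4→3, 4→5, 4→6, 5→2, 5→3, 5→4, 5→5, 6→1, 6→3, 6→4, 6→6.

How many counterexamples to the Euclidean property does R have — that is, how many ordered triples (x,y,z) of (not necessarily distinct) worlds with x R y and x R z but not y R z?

Enumerating: (1,2,2), (1,2,4), (1,2,6), (1,3,3), (1,4,2), (1,4,4), (1,6,2), (2,1,1), (2,1,5), (2,3,3), (2,5,1), (3,1,1), … and 24 more.
Total: 36.

36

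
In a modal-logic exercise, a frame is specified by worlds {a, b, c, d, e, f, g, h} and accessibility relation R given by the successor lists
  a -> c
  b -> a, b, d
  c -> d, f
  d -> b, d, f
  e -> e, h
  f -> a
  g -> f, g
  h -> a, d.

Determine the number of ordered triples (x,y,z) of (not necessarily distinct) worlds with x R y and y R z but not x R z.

15

Enumerating: (a,c,d), (a,c,f), (b,a,c), (b,d,f), (c,d,b), (c,f,a), (d,b,a), (d,f,a), (e,h,a), (e,h,d), (f,a,c), (g,f,a), (h,a,c), (h,d,b), (h,d,f).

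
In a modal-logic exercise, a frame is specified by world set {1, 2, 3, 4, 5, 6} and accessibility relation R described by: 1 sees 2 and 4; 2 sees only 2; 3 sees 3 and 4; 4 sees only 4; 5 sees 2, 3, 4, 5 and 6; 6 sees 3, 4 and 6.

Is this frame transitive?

Yes

Transitive: yes — every two-step R-path is closed by a direct edge.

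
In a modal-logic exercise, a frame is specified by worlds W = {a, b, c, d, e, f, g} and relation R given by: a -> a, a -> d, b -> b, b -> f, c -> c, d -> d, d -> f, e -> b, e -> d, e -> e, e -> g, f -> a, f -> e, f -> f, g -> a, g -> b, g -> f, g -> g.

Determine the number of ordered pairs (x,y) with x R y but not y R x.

11

Enumerating: (a,d), (b,f), (d,f), (e,b), (e,d), (e,g), (f,a), (f,e), (g,a), (g,b), (g,f).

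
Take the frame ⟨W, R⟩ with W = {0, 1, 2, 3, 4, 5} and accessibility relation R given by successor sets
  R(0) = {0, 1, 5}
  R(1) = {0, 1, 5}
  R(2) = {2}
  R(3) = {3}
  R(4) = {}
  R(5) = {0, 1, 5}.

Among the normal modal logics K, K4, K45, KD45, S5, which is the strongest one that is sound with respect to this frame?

Transitive (axiom 4): yes — every two-step R-path is closed by a direct edge.
Euclidean (axiom 5): yes — any two successors of a common world are R-related.
Serial (axiom D): no — 4 has no R-successor.
Reflexive (axiom T): no — 4 is not related to itself.
So F validates K, K4, K45; KD45 would additionally require R to be serial. The strongest is K45.

K45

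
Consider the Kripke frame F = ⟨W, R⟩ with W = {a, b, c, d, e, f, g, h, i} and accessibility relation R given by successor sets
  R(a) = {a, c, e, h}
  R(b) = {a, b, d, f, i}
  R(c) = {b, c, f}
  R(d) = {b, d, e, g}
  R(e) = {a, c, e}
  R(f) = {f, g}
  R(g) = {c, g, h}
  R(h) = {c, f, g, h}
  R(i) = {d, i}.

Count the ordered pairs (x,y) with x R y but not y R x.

Enumerating: (a,c), (a,h), (b,a), (b,f), (b,i), (c,b), (c,f), (d,e), (d,g), (e,c), (f,g), (g,c), (h,c), (h,f), (i,d).

15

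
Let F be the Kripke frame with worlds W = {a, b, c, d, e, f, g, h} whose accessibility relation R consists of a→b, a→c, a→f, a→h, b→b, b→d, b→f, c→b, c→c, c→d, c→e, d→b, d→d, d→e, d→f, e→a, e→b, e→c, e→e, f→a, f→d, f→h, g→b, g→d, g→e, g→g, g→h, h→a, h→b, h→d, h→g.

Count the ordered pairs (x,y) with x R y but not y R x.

14

Enumerating: (a,b), (a,c), (b,f), (c,b), (c,d), (d,e), (e,a), (e,b), (f,h), (g,b), (g,d), (g,e), (h,b), (h,d).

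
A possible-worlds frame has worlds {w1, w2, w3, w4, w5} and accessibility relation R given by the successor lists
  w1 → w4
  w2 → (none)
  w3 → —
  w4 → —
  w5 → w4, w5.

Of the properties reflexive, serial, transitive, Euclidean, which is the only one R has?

transitive

Reflexive: no — w1 is not related to itself.
Serial: no — w2 has no R-successor.
Transitive: yes — every two-step R-path is closed by a direct edge.
Euclidean: no — w1 R w4 and w1 R w4, but not w4 R w4.
Only transitive holds.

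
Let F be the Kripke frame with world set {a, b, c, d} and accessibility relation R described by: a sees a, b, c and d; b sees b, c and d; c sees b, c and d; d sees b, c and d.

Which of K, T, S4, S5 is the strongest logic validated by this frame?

Reflexive (axiom T): yes — every world is R-related to itself.
Transitive (axiom 4): yes — every two-step R-path is closed by a direct edge.
Euclidean (axiom 5): no — a R b and a R a, but not b R a.
So F validates K, T, S4; S5 would additionally require R to be Euclidean. The strongest is S4.

S4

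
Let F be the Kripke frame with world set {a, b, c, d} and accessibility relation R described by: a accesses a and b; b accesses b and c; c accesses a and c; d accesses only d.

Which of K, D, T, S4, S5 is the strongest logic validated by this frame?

Serial (axiom D): yes — every world has a successor (e.g. a R a).
Reflexive (axiom T): yes — every world is R-related to itself.
Transitive (axiom 4): no — a R b and b R c, but not a R c.
Euclidean (axiom 5): no — a R b and a R a, but not b R a.
So F validates K, D, T; S4 would additionally require R to be transitive. The strongest is T.

T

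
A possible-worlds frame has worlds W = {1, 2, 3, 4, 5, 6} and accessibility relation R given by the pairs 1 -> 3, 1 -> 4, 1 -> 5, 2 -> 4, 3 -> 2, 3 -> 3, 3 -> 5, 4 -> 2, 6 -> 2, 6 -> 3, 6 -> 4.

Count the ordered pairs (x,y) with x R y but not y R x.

Enumerating: (1,3), (1,4), (1,5), (3,2), (3,5), (6,2), (6,3), (6,4).

8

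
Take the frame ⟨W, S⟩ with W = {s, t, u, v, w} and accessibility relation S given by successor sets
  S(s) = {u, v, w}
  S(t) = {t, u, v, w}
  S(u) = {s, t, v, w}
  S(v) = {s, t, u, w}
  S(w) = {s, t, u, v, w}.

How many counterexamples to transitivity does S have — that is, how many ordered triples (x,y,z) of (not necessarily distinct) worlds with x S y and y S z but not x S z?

Enumerating: (s,u,s), (s,u,t), (s,v,s), (s,v,t), (s,w,s), (s,w,t), (t,u,s), (t,v,s), (t,w,s), (u,s,u), (u,t,u), (u,v,u), (u,w,u), (v,s,v), (v,t,v), (v,u,v), (v,w,v).

17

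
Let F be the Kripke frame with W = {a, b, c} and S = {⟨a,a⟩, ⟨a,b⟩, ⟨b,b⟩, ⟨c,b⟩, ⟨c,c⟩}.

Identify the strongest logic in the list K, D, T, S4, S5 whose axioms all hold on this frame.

S4

Serial (axiom D): yes — every world has a successor (e.g. a S a).
Reflexive (axiom T): yes — every world is S-related to itself.
Transitive (axiom 4): yes — every two-step S-path is closed by a direct edge.
Euclidean (axiom 5): no — a S b and a S a, but not b S a.
So F validates K, D, T, S4; S5 would additionally require S to be Euclidean. The strongest is S4.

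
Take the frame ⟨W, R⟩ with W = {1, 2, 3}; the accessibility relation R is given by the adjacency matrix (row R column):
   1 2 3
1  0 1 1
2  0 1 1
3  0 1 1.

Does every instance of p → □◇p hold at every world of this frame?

By correspondence theory, B is valid on a frame iff R is symmetric.
Symmetric: no — 1 R 2 but not 2 R 1.

No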